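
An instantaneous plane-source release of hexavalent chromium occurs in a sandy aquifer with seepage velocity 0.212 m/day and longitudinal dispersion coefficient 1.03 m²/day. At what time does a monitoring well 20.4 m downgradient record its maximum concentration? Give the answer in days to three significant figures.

For the 1D instantaneous-source solution, setting ∂C/∂t = 0 at fixed x gives v²t² + 2Dt − x² = 0, so t = (√(D² + v²x²) − D)/v².
√(D² + v²x²) = √(1.03² + 0.212² × 20.4²) = 4.446; v² = 0.044944.
t = (4.446 − 1.03)/0.044944 = 76.0 days (vs. the pure-advection estimate x/v = 96.2 d).

76.0 days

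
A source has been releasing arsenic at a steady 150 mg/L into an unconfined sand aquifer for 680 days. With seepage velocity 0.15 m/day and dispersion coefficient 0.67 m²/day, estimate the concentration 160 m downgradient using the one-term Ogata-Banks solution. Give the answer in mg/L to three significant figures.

4.10 mg/L

For a continuous step input, C/C₀ ≈ ½·erfc((x−vt)/(2√(Dt))).
vt = 0.15 × 680 = 102 m and 2√(Dt) = 2√(0.67 × 680) = 42.69 m.
Argument (x−vt)/(2√(Dt)) = (160 − 102)/42.69 = 1.359; ½·erfc(1.359) = 0.02731.
C = 150 × 0.02731 = 4.10 mg/L.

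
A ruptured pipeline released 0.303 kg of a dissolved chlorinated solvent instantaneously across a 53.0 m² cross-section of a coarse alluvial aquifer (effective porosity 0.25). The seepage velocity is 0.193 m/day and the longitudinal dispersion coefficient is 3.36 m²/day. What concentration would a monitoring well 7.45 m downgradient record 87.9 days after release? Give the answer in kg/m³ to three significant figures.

For an instantaneous plane source, C(x,t) = M/(n_e·A·√(4πDt)) · exp(−(x−vt)²/(4Dt)), with n_e·A the pore (flow) area.
Plume center vt = 0.193 × 87.9 = 16.9647 m, so the well at 7.45 m is 9.5147 m upgradient of the peak.
√(4πDt) = 60.92 m, giving peak height M/(n_e·A·√(4πDt)) = 0.303/(0.25 × 53.0 × 60.92) = 0.0003754 kg/m³.
(x−vt)²/(4Dt) = (-9.5147)²/(4 × 3.36 × 87.9) = 0.07663; exp(−0.07663) = 0.9262.
C = 0.0003754 × 0.9262 = 0.000348 kg/m³.

0.000348 kg/m³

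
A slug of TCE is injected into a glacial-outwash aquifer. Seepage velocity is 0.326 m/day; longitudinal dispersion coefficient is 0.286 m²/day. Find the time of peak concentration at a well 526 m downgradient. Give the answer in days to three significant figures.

1610 days

For the 1D instantaneous-source solution, setting ∂C/∂t = 0 at fixed x gives v²t² + 2Dt − x² = 0, so t = (√(D² + v²x²) − D)/v².
√(D² + v²x²) = √(0.286² + 0.326² × 526²) = 171.5; v² = 0.106276.
t = (171.5 − 0.286)/0.106276 = 1610 days (vs. the pure-advection estimate x/v = 1610 d).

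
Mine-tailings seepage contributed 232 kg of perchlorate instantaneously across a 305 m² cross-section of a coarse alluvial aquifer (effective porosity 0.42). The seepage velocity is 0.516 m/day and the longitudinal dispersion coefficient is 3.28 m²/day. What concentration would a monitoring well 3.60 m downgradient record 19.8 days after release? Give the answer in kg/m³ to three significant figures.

0.0536 kg/m³

For an instantaneous plane source, C(x,t) = M/(n_e·A·√(4πDt)) · exp(−(x−vt)²/(4Dt)), with n_e·A the pore (flow) area.
Plume center vt = 0.516 × 19.8 = 10.2168 m, so the well at 3.60 m is 6.6168 m upgradient of the peak.
√(4πDt) = 28.57 m, giving peak height M/(n_e·A·√(4πDt)) = 232/(0.42 × 305 × 28.57) = 0.06339 kg/m³.
(x−vt)²/(4Dt) = (-6.6168)²/(4 × 3.28 × 19.8) = 0.1685; exp(−0.1685) = 0.8449.
C = 0.06339 × 0.8449 = 0.0536 kg/m³.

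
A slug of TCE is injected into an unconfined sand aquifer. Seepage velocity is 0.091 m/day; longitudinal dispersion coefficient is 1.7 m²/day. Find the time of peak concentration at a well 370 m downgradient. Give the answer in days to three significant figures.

3870 days

For the 1D instantaneous-source solution, setting ∂C/∂t = 0 at fixed x gives v²t² + 2Dt − x² = 0, so t = (√(D² + v²x²) − D)/v².
√(D² + v²x²) = √(1.7² + 0.091² × 370²) = 33.71; v² = 0.008281.
t = (33.71 − 1.7)/0.008281 = 3870 days (vs. the pure-advection estimate x/v = 4070 d).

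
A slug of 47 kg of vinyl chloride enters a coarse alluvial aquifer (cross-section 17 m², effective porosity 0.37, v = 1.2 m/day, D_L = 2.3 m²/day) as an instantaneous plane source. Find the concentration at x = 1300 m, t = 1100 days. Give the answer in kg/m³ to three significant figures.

For an instantaneous plane source, C(x,t) = M/(n_e·A·√(4πDt)) · exp(−(x−vt)²/(4Dt)), with n_e·A the pore (flow) area.
Plume center vt = 1.2 × 1100 = 1320 m, so the well at 1300 m is 20 m upgradient of the peak.
√(4πDt) = 178.3 m, giving peak height M/(n_e·A·√(4πDt)) = 47/(0.37 × 17 × 178.3) = 0.04191 kg/m³.
(x−vt)²/(4Dt) = (-20)²/(4 × 2.3 × 1100) = 0.03953; exp(−0.03953) = 0.9612.
C = 0.04191 × 0.9612 = 0.0403 kg/m³.

0.0403 kg/m³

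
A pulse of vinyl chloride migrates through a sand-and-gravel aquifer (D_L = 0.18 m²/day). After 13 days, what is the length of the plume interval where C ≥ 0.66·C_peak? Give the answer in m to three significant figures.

The plume is Gaussian with σ = √(2Dt) = √(2 × 0.18 × 13) = 2.163 m.
C/C_peak = exp(−Δx²/(2σ²)) = 0.66 ⇒ Δx = σ·√(−2 ln 0.66) = 2.163 × 0.9116 = 1.972 m.
Width = 2Δx = 3.94 m.

3.94 m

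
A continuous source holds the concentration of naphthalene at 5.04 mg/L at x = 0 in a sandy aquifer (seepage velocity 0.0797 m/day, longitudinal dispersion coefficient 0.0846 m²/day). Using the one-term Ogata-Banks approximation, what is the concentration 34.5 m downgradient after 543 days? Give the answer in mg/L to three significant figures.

For a continuous step input, C/C₀ ≈ ½·erfc((x−vt)/(2√(Dt))).
vt = 0.0797 × 543 = 43.2771 m and 2√(Dt) = 2√(0.0846 × 543) = 13.56 m.
Argument (x−vt)/(2√(Dt)) = (34.5 − 43.2771)/13.56 = -0.6473; ½·erfc(-0.6473) = 0.8200.
C = 5.04 × 0.8200 = 4.13 mg/L.

4.13 mg/L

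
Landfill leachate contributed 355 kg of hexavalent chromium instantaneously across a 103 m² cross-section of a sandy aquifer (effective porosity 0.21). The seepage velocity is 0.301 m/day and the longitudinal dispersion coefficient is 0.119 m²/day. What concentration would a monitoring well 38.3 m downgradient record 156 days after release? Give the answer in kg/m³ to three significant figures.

0.392 kg/m³

For an instantaneous plane source, C(x,t) = M/(n_e·A·√(4πDt)) · exp(−(x−vt)²/(4Dt)), with n_e·A the pore (flow) area.
Plume center vt = 0.301 × 156 = 46.956 m, so the well at 38.3 m is 8.656 m upgradient of the peak.
√(4πDt) = 15.27 m, giving peak height M/(n_e·A·√(4πDt)) = 355/(0.21 × 103 × 15.27) = 1.075 kg/m³.
(x−vt)²/(4Dt) = (-8.656)²/(4 × 0.119 × 156) = 1.009; exp(−1.009) = 0.3646.
C = 1.075 × 0.3646 = 0.392 kg/m³.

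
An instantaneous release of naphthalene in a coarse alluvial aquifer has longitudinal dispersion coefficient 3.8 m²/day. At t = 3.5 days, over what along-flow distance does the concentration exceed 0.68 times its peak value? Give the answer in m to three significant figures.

9.06 m

The plume is Gaussian with σ = √(2Dt) = √(2 × 3.8 × 3.5) = 5.158 m.
C/C_peak = exp(−Δx²/(2σ²)) = 0.68 ⇒ Δx = σ·√(−2 ln 0.68) = 5.158 × 0.8783 = 4.530 m.
Width = 2Δx = 9.06 m.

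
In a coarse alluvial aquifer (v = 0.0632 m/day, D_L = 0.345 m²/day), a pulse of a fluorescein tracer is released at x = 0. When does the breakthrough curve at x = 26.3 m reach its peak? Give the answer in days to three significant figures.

339 days

For the 1D instantaneous-source solution, setting ∂C/∂t = 0 at fixed x gives v²t² + 2Dt − x² = 0, so t = (√(D² + v²x²) − D)/v².
√(D² + v²x²) = √(0.345² + 0.0632² × 26.3²) = 1.698; v² = 0.00399424.
t = (1.698 − 0.345)/0.00399424 = 339 days (vs. the pure-advection estimate x/v = 416 d).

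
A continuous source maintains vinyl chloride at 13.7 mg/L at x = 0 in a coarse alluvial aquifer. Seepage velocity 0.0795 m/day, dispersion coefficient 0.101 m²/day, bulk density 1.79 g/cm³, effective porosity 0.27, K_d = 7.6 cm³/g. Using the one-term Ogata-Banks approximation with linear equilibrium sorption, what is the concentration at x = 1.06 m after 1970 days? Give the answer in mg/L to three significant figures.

Retardation factor R = 1 + ρ_b·K_d/n = 1 + 1.79 × 7.6/0.27 = 51.39.
Sorption retards both mechanisms: v_R = v/R = 0.001547 m/day, D_R = D/R = 0.001965 m²/day.
v_R·t = 0.001547 × 1970 = 3.04759 m; 2√(D_R t) = 3.935 m; argument = (1.06 − 3.04759)/3.935 = -0.5051.
C = C₀ × ½·erfc(-0.5051) = 13.7 × 0.7625 = 10.4 mg/L.

10.4 mg/L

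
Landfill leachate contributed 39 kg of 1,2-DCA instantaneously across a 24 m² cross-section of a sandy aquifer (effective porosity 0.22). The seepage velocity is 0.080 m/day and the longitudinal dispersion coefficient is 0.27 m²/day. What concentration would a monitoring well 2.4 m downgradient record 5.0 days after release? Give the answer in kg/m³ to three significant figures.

For an instantaneous plane source, C(x,t) = M/(n_e·A·√(4πDt)) · exp(−(x−vt)²/(4Dt)), with n_e·A the pore (flow) area.
Plume center vt = 0.080 × 5.0 = 0.4 m, so the well at 2.4 m is 2 m downgradient of the peak.
√(4πDt) = 4.119 m, giving peak height M/(n_e·A·√(4πDt)) = 39/(0.22 × 24 × 4.119) = 1.793 kg/m³.
(x−vt)²/(4Dt) = (2)²/(4 × 0.27 × 5.0) = 0.7407; exp(−0.7407) = 0.4768.
C = 1.793 × 0.4768 = 0.855 kg/m³.

0.855 kg/m³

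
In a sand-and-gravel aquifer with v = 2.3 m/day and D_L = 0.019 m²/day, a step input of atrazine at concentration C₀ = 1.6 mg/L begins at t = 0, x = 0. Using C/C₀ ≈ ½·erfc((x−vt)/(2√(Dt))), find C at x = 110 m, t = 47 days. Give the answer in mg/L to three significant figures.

For a continuous step input, C/C₀ ≈ ½·erfc((x−vt)/(2√(Dt))).
vt = 2.3 × 47 = 108.1 m and 2√(Dt) = 2√(0.019 × 47) = 1.890 m.
Argument (x−vt)/(2√(Dt)) = (110 − 108.1)/1.890 = 1.005; ½·erfc(1.005) = 0.07762.
C = 1.6 × 0.07762 = 0.124 mg/L.

0.124 mg/L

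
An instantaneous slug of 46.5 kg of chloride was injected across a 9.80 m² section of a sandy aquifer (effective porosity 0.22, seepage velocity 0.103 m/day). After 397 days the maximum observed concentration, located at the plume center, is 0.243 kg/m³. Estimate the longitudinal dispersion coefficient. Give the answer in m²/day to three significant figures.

1.58 m²/day

At the plume center C_max = M/(n_e·A·√(4πDt)), so D = M²/(4πt·(n_e·A·C_max)²).
n_e·A·C_max = 0.22 × 9.80 × 0.243 = 0.5239 kg/m.
D = 46.5²/(4π × 397 × 0.5239²) = 1.58 m²/day.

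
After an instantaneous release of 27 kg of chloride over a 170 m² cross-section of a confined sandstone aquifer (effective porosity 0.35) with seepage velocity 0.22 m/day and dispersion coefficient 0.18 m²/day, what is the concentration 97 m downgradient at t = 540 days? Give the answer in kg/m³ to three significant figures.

For an instantaneous plane source, C(x,t) = M/(n_e·A·√(4πDt)) · exp(−(x−vt)²/(4Dt)), with n_e·A the pore (flow) area.
Plume center vt = 0.22 × 540 = 118.8 m, so the well at 97 m is 21.8 m upgradient of the peak.
√(4πDt) = 34.95 m, giving peak height M/(n_e·A·√(4πDt)) = 27/(0.35 × 170 × 34.95) = 0.01298 kg/m³.
(x−vt)²/(4Dt) = (-21.8)²/(4 × 0.18 × 540) = 1.222; exp(−1.222) = 0.2946.
C = 0.01298 × 0.2946 = 0.00382 kg/m³.

0.00382 kg/m³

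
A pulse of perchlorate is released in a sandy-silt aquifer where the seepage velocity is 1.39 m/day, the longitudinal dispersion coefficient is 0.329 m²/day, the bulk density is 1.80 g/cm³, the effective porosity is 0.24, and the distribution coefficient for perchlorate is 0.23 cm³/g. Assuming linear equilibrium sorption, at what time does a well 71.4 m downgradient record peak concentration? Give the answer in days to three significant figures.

140 days

Retardation factor R = 1 + ρ_b·K_d/n = 1 + 1.80 × 0.23/0.24 = 2.725.
Sorption retards both mechanisms: v_R = v/R = 0.5101 m/day, D_R = D/R = 0.1207 m²/day.
Peak time from v_R²t² + 2D_R t − x² = 0: t = (√(D_R² + v_R²x²) − D_R)/v_R².
√(D_R² + v_R²x²) = √(0.1207² + 0.5101² × 71.4²) = 36.42; v_R² = 0.2602.
t = (36.42 − 0.1207)/0.2602 = 140 days.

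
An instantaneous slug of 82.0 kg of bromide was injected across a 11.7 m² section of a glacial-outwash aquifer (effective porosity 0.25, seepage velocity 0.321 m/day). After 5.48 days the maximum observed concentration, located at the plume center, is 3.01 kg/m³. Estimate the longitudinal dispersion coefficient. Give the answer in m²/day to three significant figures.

At the plume center C_max = M/(n_e·A·√(4πDt)), so D = M²/(4πt·(n_e·A·C_max)²).
n_e·A·C_max = 0.25 × 11.7 × 3.01 = 8.804 kg/m.
D = 82.0²/(4π × 5.48 × 8.804²) = 1.26 m²/day.

1.26 m²/day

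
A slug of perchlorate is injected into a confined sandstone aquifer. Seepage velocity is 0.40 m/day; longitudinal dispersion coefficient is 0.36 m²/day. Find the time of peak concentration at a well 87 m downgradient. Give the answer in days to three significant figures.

215 days

For the 1D instantaneous-source solution, setting ∂C/∂t = 0 at fixed x gives v²t² + 2Dt − x² = 0, so t = (√(D² + v²x²) − D)/v².
√(D² + v²x²) = √(0.36² + 0.40² × 87²) = 34.80; v² = 0.16.
t = (34.80 − 0.36)/0.16 = 215 days (vs. the pure-advection estimate x/v = 218 d).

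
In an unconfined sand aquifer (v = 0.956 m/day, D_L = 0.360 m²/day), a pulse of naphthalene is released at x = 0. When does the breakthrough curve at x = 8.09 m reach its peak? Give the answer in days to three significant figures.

For the 1D instantaneous-source solution, setting ∂C/∂t = 0 at fixed x gives v²t² + 2Dt − x² = 0, so t = (√(D² + v²x²) − D)/v².
√(D² + v²x²) = √(0.360² + 0.956² × 8.09²) = 7.742; v² = 0.913936.
t = (7.742 − 0.360)/0.913936 = 8.08 days (vs. the pure-advection estimate x/v = 8.46 d).

8.08 days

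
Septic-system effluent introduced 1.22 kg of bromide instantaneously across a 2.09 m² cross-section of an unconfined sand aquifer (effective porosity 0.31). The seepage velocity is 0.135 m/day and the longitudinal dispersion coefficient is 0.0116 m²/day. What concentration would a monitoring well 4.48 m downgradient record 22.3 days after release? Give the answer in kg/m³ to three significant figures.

For an instantaneous plane source, C(x,t) = M/(n_e·A·√(4πDt)) · exp(−(x−vt)²/(4Dt)), with n_e·A the pore (flow) area.
Plume center vt = 0.135 × 22.3 = 3.0105 m, so the well at 4.48 m is 1.4695 m downgradient of the peak.
√(4πDt) = 1.803 m, giving peak height M/(n_e·A·√(4πDt)) = 1.22/(0.31 × 2.09 × 1.803) = 1.044 kg/m³.
(x−vt)²/(4Dt) = (1.4695)²/(4 × 0.0116 × 22.3) = 2.087; exp(−2.087) = 0.1241.
C = 1.044 × 0.1241 = 0.130 kg/m³.

0.130 kg/m³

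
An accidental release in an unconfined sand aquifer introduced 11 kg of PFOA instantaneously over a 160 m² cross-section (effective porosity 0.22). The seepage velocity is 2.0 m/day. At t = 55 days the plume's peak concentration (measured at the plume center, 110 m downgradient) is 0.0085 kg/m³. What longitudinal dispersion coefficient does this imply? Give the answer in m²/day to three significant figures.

At the plume center C_max = M/(n_e·A·√(4πDt)), so D = M²/(4πt·(n_e·A·C_max)²).
n_e·A·C_max = 0.22 × 160 × 0.0085 = 0.2992 kg/m.
D = 11²/(4π × 55 × 0.2992²) = 1.96 m²/day.

1.96 m²/day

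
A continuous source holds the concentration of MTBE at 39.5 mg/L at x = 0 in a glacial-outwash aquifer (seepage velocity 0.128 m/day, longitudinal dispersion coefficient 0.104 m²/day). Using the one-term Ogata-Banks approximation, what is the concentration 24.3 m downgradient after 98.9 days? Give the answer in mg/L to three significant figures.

0.203 mg/L

For a continuous step input, C/C₀ ≈ ½·erfc((x−vt)/(2√(Dt))).
vt = 0.128 × 98.9 = 12.6592 m and 2√(Dt) = 2√(0.104 × 98.9) = 6.414 m.
Argument (x−vt)/(2√(Dt)) = (24.3 − 12.6592)/6.414 = 1.815; ½·erfc(1.815) = 0.005132.
C = 39.5 × 0.005132 = 0.203 mg/L.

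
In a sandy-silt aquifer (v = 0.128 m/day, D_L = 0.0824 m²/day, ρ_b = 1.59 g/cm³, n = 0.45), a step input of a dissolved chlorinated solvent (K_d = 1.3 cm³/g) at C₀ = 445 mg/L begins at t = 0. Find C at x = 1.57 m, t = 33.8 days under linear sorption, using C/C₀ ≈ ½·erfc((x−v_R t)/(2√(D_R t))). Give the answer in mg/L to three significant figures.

94.5 mg/L

Retardation factor R = 1 + ρ_b·K_d/n = 1 + 1.59 × 1.3/0.45 = 5.593.
Sorption retards both mechanisms: v_R = v/R = 0.02289 m/day, D_R = D/R = 0.01473 m²/day.
v_R·t = 0.02289 × 33.8 = 0.773682 m; 2√(D_R t) = 1.411 m; argument = (1.57 − 0.773682)/1.411 = 0.5644.
C = C₀ × ½·erfc(0.5644) = 445 × 0.2124 = 94.5 mg/L.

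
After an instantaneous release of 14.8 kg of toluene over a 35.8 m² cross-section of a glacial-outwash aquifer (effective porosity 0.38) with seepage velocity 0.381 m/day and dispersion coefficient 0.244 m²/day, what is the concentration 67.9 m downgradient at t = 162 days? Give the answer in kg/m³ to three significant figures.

0.0383 kg/m³

For an instantaneous plane source, C(x,t) = M/(n_e·A·√(4πDt)) · exp(−(x−vt)²/(4Dt)), with n_e·A the pore (flow) area.
Plume center vt = 0.381 × 162 = 61.722 m, so the well at 67.9 m is 6.178 m downgradient of the peak.
√(4πDt) = 22.29 m, giving peak height M/(n_e·A·√(4πDt)) = 14.8/(0.38 × 35.8 × 22.29) = 0.04881 kg/m³.
(x−vt)²/(4Dt) = (6.178)²/(4 × 0.244 × 162) = 0.2414; exp(−0.2414) = 0.7855.
C = 0.04881 × 0.7855 = 0.0383 kg/m³.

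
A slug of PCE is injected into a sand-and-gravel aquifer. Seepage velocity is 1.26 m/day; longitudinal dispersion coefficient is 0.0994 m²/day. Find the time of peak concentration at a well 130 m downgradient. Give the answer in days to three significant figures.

For the 1D instantaneous-source solution, setting ∂C/∂t = 0 at fixed x gives v²t² + 2Dt − x² = 0, so t = (√(D² + v²x²) − D)/v².
√(D² + v²x²) = √(0.0994² + 1.26² × 130²) = 163.8; v² = 1.5876.
t = (163.8 − 0.0994)/1.5876 = 103 days (vs. the pure-advection estimate x/v = 103 d).

103 days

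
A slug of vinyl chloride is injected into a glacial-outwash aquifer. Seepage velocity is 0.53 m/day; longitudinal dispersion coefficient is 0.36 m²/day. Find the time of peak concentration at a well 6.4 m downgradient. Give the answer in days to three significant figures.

10.9 days

For the 1D instantaneous-source solution, setting ∂C/∂t = 0 at fixed x gives v²t² + 2Dt − x² = 0, so t = (√(D² + v²x²) − D)/v².
√(D² + v²x²) = √(0.36² + 0.53² × 6.4²) = 3.411; v² = 0.2809.
t = (3.411 − 0.36)/0.2809 = 10.9 days (vs. the pure-advection estimate x/v = 12.1 d).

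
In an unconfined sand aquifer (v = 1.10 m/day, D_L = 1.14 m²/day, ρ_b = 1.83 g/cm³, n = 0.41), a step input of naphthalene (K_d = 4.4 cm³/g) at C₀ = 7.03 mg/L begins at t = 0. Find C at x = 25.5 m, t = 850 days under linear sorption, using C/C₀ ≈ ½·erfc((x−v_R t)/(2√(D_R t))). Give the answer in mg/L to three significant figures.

6.89 mg/L

Retardation factor R = 1 + ρ_b·K_d/n = 1 + 1.83 × 4.4/0.41 = 20.64.
Sorption retards both mechanisms: v_R = v/R = 0.05329 m/day, D_R = D/R = 0.05523 m²/day.
v_R·t = 0.05329 × 850 = 45.2965 m; 2√(D_R t) = 13.70 m; argument = (25.5 − 45.2965)/13.70 = -1.445.
C = C₀ × ½·erfc(-1.445) = 7.03 × 0.9795 = 6.89 mg/L.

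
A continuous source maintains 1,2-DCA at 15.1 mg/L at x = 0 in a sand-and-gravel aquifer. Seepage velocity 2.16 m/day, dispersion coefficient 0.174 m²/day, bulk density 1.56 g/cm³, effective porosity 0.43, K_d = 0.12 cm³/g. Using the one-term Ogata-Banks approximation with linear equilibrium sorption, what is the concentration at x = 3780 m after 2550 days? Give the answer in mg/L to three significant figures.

Retardation factor R = 1 + ρ_b·K_d/n = 1 + 1.56 × 0.12/0.43 = 1.435.
Sorption retards both mechanisms: v_R = v/R = 1.505 m/day, D_R = D/R = 0.1213 m²/day.
v_R·t = 1.505 × 2550 = 3837.75 m; 2√(D_R t) = 35.17 m; argument = (3780 − 3837.75)/35.17 = -1.642.
C = C₀ × ½·erfc(-1.642) = 15.1 × 0.9899 = 14.9 mg/L.

14.9 mg/L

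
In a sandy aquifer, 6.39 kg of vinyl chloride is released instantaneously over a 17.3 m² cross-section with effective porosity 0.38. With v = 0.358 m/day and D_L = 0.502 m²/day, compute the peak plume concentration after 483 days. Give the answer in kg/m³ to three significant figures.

The peak of an instantaneous 1D plume sits at x = vt; there the Gaussian factor is 1 and C_max = M/(n_e·A·√(4πDt)), where n_e·A is the pore area the mass is dissolved in.
√(4πDt) = √(4π × 0.502 × 483) = 55.20 m, so C_max = 6.39/(0.38 × 17.3 × 55.20) = 0.0176 kg/m³.

0.0176 kg/m³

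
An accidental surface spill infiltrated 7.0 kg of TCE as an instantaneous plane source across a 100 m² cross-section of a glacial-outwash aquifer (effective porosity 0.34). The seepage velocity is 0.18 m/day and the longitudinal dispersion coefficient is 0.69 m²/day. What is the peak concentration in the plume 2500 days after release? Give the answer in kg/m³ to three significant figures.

The peak of an instantaneous 1D plume sits at x = vt; there the Gaussian factor is 1 and C_max = M/(n_e·A·√(4πDt)), where n_e·A is the pore area the mass is dissolved in.
√(4πDt) = √(4π × 0.69 × 2500) = 147.2 m, so C_max = 7.0/(0.34 × 100 × 147.2) = 0.00140 kg/m³.

0.00140 kg/m³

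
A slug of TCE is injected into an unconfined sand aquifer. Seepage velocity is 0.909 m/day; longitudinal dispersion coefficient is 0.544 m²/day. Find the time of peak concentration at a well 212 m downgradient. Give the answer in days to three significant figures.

233 days

For the 1D instantaneous-source solution, setting ∂C/∂t = 0 at fixed x gives v²t² + 2Dt − x² = 0, so t = (√(D² + v²x²) − D)/v².
√(D² + v²x²) = √(0.544² + 0.909² × 212²) = 192.7; v² = 0.826281.
t = (192.7 − 0.544)/0.826281 = 233 days (vs. the pure-advection estimate x/v = 233 d).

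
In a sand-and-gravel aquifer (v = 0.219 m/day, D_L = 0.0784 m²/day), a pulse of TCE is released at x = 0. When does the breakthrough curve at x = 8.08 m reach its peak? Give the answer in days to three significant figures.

For the 1D instantaneous-source solution, setting ∂C/∂t = 0 at fixed x gives v²t² + 2Dt − x² = 0, so t = (√(D² + v²x²) − D)/v².
√(D² + v²x²) = √(0.0784² + 0.219² × 8.08²) = 1.771; v² = 0.047961.
t = (1.771 − 0.0784)/0.047961 = 35.3 days (vs. the pure-advection estimate x/v = 36.9 d).

35.3 days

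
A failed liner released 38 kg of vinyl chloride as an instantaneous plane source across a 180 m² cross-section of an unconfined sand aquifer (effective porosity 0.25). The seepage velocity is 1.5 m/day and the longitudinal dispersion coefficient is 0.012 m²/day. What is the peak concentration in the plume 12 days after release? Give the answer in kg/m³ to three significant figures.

The peak of an instantaneous 1D plume sits at x = vt; there the Gaussian factor is 1 and C_max = M/(n_e·A·√(4πDt)), where n_e·A is the pore area the mass is dissolved in.
√(4πDt) = √(4π × 0.012 × 12) = 1.345 m, so C_max = 38/(0.25 × 180 × 1.345) = 0.628 kg/m³.

0.628 kg/m³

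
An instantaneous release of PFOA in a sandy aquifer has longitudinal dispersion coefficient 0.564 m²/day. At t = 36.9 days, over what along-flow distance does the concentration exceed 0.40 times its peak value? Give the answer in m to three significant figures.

17.5 m

The plume is Gaussian with σ = √(2Dt) = √(2 × 0.564 × 36.9) = 6.452 m.
C/C_peak = exp(−Δx²/(2σ²)) = 0.40 ⇒ Δx = σ·√(−2 ln 0.40) = 6.452 × 1.354 = 8.736 m.
Width = 2Δx = 17.5 m.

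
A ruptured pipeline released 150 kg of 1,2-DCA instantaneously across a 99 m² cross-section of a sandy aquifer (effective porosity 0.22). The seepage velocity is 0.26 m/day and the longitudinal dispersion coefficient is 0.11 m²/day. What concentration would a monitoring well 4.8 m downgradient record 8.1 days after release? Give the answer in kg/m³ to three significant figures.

0.269 kg/m³

For an instantaneous plane source, C(x,t) = M/(n_e·A·√(4πDt)) · exp(−(x−vt)²/(4Dt)), with n_e·A the pore (flow) area.
Plume center vt = 0.26 × 8.1 = 2.106 m, so the well at 4.8 m is 2.694 m downgradient of the peak.
√(4πDt) = 3.346 m, giving peak height M/(n_e·A·√(4πDt)) = 150/(0.22 × 99 × 3.346) = 2.058 kg/m³.
(x−vt)²/(4Dt) = (2.694)²/(4 × 0.11 × 8.1) = 2.036; exp(−2.036) = 0.1305.
C = 2.058 × 0.1305 = 0.269 kg/m³.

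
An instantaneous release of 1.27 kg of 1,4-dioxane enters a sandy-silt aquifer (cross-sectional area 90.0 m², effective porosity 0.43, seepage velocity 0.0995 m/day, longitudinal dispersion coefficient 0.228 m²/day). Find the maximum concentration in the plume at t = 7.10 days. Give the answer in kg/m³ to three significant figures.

The peak of an instantaneous 1D plume sits at x = vt; there the Gaussian factor is 1 and C_max = M/(n_e·A·√(4πDt)), where n_e·A is the pore area the mass is dissolved in.
√(4πDt) = √(4π × 0.228 × 7.10) = 4.510 m, so C_max = 1.27/(0.43 × 90.0 × 4.510) = 0.00728 kg/m³.

0.00728 kg/m³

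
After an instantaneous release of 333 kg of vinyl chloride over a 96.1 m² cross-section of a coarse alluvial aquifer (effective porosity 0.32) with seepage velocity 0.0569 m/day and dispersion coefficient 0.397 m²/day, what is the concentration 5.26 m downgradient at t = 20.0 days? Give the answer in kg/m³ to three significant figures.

For an instantaneous plane source, C(x,t) = M/(n_e·A·√(4πDt)) · exp(−(x−vt)²/(4Dt)), with n_e·A the pore (flow) area.
Plume center vt = 0.0569 × 20.0 = 1.138 m, so the well at 5.26 m is 4.122 m downgradient of the peak.
√(4πDt) = 9.989 m, giving peak height M/(n_e·A·√(4πDt)) = 333/(0.32 × 96.1 × 9.989) = 1.084 kg/m³.
(x−vt)²/(4Dt) = (4.122)²/(4 × 0.397 × 20.0) = 0.5350; exp(−0.5350) = 0.5857.
C = 1.084 × 0.5857 = 0.635 kg/m³.

0.635 kg/m³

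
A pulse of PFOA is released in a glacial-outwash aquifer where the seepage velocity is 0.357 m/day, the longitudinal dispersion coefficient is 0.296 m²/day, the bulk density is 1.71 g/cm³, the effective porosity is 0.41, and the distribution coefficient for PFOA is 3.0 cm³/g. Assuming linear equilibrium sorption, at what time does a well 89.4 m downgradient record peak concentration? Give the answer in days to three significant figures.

Retardation factor R = 1 + ρ_b·K_d/n = 1 + 1.71 × 3.0/0.41 = 13.51.
Sorption retards both mechanisms: v_R = v/R = 0.02642 m/day, D_R = D/R = 0.02191 m²/day.
Peak time from v_R²t² + 2D_R t − x² = 0: t = (√(D_R² + v_R²x²) − D_R)/v_R².
√(D_R² + v_R²x²) = √(0.02191² + 0.02642² × 89.4²) = 2.362; v_R² = 0.0006980.
t = (2.362 − 0.02191)/0.0006980 = 3350 days.

3350 days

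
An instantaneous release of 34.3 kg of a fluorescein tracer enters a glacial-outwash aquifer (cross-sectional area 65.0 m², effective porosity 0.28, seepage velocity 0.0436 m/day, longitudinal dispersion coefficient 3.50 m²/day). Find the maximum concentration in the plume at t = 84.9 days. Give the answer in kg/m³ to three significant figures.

The peak of an instantaneous 1D plume sits at x = vt; there the Gaussian factor is 1 and C_max = M/(n_e·A·√(4πDt)), where n_e·A is the pore area the mass is dissolved in.
√(4πDt) = √(4π × 3.50 × 84.9) = 61.11 m, so C_max = 34.3/(0.28 × 65.0 × 61.11) = 0.0308 kg/m³.

0.0308 kg/m³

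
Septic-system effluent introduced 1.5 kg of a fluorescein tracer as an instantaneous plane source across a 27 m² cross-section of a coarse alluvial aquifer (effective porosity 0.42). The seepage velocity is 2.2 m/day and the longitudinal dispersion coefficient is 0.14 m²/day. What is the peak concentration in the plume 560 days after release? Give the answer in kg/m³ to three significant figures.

The peak of an instantaneous 1D plume sits at x = vt; there the Gaussian factor is 1 and C_max = M/(n_e·A·√(4πDt)), where n_e·A is the pore area the mass is dissolved in.
√(4πDt) = √(4π × 0.14 × 560) = 31.39 m, so C_max = 1.5/(0.42 × 27 × 31.39) = 0.00421 kg/m³.

0.00421 kg/m³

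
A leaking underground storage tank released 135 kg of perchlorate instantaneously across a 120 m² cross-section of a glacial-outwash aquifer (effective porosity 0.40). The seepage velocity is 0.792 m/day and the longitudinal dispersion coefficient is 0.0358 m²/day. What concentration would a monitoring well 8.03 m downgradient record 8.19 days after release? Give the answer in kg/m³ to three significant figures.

0.192 kg/m³

For an instantaneous plane source, C(x,t) = M/(n_e·A·√(4πDt)) · exp(−(x−vt)²/(4Dt)), with n_e·A the pore (flow) area.
Plume center vt = 0.792 × 8.19 = 6.48648 m, so the well at 8.03 m is 1.54352 m downgradient of the peak.
√(4πDt) = 1.920 m, giving peak height M/(n_e·A·√(4πDt)) = 135/(0.40 × 120 × 1.920) = 1.465 kg/m³.
(x−vt)²/(4Dt) = (1.54352)²/(4 × 0.0358 × 8.19) = 2.031; exp(−2.031) = 0.1312.
C = 1.465 × 0.1312 = 0.192 kg/m³.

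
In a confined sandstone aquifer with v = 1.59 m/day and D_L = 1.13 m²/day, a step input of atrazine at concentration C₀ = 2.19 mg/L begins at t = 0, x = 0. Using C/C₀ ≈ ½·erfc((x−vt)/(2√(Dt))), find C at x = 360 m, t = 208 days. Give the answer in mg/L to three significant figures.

0.194 mg/L

For a continuous step input, C/C₀ ≈ ½·erfc((x−vt)/(2√(Dt))).
vt = 1.59 × 208 = 330.72 m and 2√(Dt) = 2√(1.13 × 208) = 30.66 m.
Argument (x−vt)/(2√(Dt)) = (360 − 330.72)/30.66 = 0.9550; ½·erfc(0.9550) = 0.08842.
C = 2.19 × 0.08842 = 0.194 mg/L.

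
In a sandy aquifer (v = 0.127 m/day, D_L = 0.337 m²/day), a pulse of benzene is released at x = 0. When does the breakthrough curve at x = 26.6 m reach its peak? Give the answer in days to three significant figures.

190 days

For the 1D instantaneous-source solution, setting ∂C/∂t = 0 at fixed x gives v²t² + 2Dt − x² = 0, so t = (√(D² + v²x²) − D)/v².
√(D² + v²x²) = √(0.337² + 0.127² × 26.6²) = 3.395; v² = 0.016129.
t = (3.395 − 0.337)/0.016129 = 190 days (vs. the pure-advection estimate x/v = 209 d).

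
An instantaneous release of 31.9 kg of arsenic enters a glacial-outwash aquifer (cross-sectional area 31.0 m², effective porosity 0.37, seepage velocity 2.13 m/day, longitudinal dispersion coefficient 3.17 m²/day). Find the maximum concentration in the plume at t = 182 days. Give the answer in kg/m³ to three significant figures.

The peak of an instantaneous 1D plume sits at x = vt; there the Gaussian factor is 1 and C_max = M/(n_e·A·√(4πDt)), where n_e·A is the pore area the mass is dissolved in.
√(4πDt) = √(4π × 3.17 × 182) = 85.15 m, so C_max = 31.9/(0.37 × 31.0 × 85.15) = 0.0327 kg/m³.

0.0327 kg/m³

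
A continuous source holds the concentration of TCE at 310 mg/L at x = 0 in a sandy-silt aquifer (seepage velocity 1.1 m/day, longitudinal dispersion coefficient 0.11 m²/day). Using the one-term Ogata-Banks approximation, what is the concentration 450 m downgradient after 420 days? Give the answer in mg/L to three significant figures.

277 mg/L

For a continuous step input, C/C₀ ≈ ½·erfc((x−vt)/(2√(Dt))).
vt = 1.1 × 420 = 462 m and 2√(Dt) = 2√(0.11 × 420) = 13.59 m.
Argument (x−vt)/(2√(Dt)) = (450 − 462)/13.59 = -0.8830; ½·erfc(-0.8830) = 0.8941.
C = 310 × 0.8941 = 277 mg/L.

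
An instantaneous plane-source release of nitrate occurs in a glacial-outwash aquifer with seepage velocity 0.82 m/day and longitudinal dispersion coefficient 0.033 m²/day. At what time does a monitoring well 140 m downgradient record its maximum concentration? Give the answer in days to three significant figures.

For the 1D instantaneous-source solution, setting ∂C/∂t = 0 at fixed x gives v²t² + 2Dt − x² = 0, so t = (√(D² + v²x²) − D)/v².
√(D² + v²x²) = √(0.033² + 0.82² × 140²) = 114.8; v² = 0.6724.
t = (114.8 − 0.033)/0.6724 = 171 days (vs. the pure-advection estimate x/v = 171 d).

171 days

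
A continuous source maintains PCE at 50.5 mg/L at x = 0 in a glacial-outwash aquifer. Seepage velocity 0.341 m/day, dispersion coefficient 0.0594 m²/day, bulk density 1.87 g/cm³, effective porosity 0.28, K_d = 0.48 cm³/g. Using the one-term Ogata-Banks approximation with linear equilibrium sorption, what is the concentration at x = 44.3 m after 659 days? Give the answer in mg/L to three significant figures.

Retardation factor R = 1 + ρ_b·K_d/n = 1 + 1.87 × 0.48/0.28 = 4.206.
Sorption retards both mechanisms: v_R = v/R = 0.08107 m/day, D_R = D/R = 0.01412 m²/day.
v_R·t = 0.08107 × 659 = 53.42513 m; 2√(D_R t) = 6.101 m; argument = (44.3 − 53.42513)/6.101 = -1.496.
C = C₀ × ½·erfc(-1.496) = 50.5 × 0.9828 = 49.6 mg/L.

49.6 mg/L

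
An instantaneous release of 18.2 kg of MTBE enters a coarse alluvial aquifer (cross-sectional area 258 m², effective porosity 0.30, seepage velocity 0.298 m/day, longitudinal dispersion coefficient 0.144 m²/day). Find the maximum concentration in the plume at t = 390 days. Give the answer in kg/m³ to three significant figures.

0.00885 kg/m³

The peak of an instantaneous 1D plume sits at x = vt; there the Gaussian factor is 1 and C_max = M/(n_e·A·√(4πDt)), where n_e·A is the pore area the mass is dissolved in.
√(4πDt) = √(4π × 0.144 × 390) = 26.57 m, so C_max = 18.2/(0.30 × 258 × 26.57) = 0.00885 kg/m³.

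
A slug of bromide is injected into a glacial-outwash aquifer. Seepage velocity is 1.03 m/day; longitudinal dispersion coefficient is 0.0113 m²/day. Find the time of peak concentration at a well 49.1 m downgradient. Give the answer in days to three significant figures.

For the 1D instantaneous-source solution, setting ∂C/∂t = 0 at fixed x gives v²t² + 2Dt − x² = 0, so t = (√(D² + v²x²) − D)/v².
√(D² + v²x²) = √(0.0113² + 1.03² × 49.1²) = 50.57; v² = 1.0609.
t = (50.57 − 0.0113)/1.0609 = 47.7 days (vs. the pure-advection estimate x/v = 47.7 d).

47.7 days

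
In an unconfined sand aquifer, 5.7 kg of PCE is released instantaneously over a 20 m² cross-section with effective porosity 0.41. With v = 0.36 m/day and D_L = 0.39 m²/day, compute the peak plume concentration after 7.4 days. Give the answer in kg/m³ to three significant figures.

0.115 kg/m³

The peak of an instantaneous 1D plume sits at x = vt; there the Gaussian factor is 1 and C_max = M/(n_e·A·√(4πDt)), where n_e·A is the pore area the mass is dissolved in.
√(4πDt) = √(4π × 0.39 × 7.4) = 6.022 m, so C_max = 5.7/(0.41 × 20 × 6.022) = 0.115 kg/m³.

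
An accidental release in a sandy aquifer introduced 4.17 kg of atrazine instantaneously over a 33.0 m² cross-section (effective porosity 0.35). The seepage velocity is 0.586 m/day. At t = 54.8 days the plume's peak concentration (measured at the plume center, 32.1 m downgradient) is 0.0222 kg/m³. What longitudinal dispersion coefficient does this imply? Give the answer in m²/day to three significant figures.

0.384 m²/day

At the plume center C_max = M/(n_e·A·√(4πDt)), so D = M²/(4πt·(n_e·A·C_max)²).
n_e·A·C_max = 0.35 × 33.0 × 0.0222 = 0.2564 kg/m.
D = 4.17²/(4π × 54.8 × 0.2564²) = 0.384 m²/day.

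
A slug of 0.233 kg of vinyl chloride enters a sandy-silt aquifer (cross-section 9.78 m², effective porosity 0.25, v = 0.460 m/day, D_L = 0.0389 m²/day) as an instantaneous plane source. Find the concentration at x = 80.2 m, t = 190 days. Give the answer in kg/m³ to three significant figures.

For an instantaneous plane source, C(x,t) = M/(n_e·A·√(4πDt)) · exp(−(x−vt)²/(4Dt)), with n_e·A the pore (flow) area.
Plume center vt = 0.460 × 190 = 87.4 m, so the well at 80.2 m is 7.2 m upgradient of the peak.
√(4πDt) = 9.637 m, giving peak height M/(n_e·A·√(4πDt)) = 0.233/(0.25 × 9.78 × 9.637) = 0.009889 kg/m³.
(x−vt)²/(4Dt) = (-7.2)²/(4 × 0.0389 × 190) = 1.753; exp(−1.753) = 0.1733.
C = 0.009889 × 0.1733 = 0.00171 kg/m³.

0.00171 kg/m³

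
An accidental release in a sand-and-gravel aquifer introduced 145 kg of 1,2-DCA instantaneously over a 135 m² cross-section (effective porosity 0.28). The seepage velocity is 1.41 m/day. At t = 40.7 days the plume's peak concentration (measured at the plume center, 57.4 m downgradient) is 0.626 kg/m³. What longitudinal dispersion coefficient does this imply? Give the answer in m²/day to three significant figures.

0.0734 m²/day

At the plume center C_max = M/(n_e·A·√(4πDt)), so D = M²/(4πt·(n_e·A·C_max)²).
n_e·A·C_max = 0.28 × 135 × 0.626 = 23.66 kg/m.
D = 145²/(4π × 40.7 × 23.66²) = 0.0734 m²/day.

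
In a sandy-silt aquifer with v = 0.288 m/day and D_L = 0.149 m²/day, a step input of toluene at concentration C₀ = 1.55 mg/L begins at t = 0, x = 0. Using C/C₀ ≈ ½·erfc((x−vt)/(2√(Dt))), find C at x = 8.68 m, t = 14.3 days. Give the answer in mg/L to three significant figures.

For a continuous step input, C/C₀ ≈ ½·erfc((x−vt)/(2√(Dt))).
vt = 0.288 × 14.3 = 4.1184 m and 2√(Dt) = 2√(0.149 × 14.3) = 2.919 m.
Argument (x−vt)/(2√(Dt)) = (8.68 − 4.1184)/2.919 = 1.563; ½·erfc(1.563) = 0.01354.
C = 1.55 × 0.01354 = 0.0210 mg/L.

0.0210 mg/L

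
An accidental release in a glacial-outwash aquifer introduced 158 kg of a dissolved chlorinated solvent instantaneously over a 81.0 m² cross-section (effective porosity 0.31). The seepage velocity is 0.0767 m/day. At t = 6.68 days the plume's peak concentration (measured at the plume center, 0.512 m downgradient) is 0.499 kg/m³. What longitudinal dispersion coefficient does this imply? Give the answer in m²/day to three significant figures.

At the plume center C_max = M/(n_e·A·√(4πDt)), so D = M²/(4πt·(n_e·A·C_max)²).
n_e·A·C_max = 0.31 × 81.0 × 0.499 = 12.53 kg/m.
D = 158²/(4π × 6.68 × 12.53²) = 1.89 m²/day.

1.89 m²/day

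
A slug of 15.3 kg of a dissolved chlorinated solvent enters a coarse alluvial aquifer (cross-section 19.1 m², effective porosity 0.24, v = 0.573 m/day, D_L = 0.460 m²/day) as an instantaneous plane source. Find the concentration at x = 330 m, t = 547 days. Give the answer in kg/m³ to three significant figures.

For an instantaneous plane source, C(x,t) = M/(n_e·A·√(4πDt)) · exp(−(x−vt)²/(4Dt)), with n_e·A the pore (flow) area.
Plume center vt = 0.573 × 547 = 313.431 m, so the well at 330 m is 16.569 m downgradient of the peak.
√(4πDt) = 56.23 m, giving peak height M/(n_e·A·√(4πDt)) = 15.3/(0.24 × 19.1 × 56.23) = 0.05936 kg/m³.
(x−vt)²/(4Dt) = (16.569)²/(4 × 0.460 × 547) = 0.2728; exp(−0.2728) = 0.7612.
C = 0.05936 × 0.7612 = 0.0452 kg/m³.

0.0452 kg/m³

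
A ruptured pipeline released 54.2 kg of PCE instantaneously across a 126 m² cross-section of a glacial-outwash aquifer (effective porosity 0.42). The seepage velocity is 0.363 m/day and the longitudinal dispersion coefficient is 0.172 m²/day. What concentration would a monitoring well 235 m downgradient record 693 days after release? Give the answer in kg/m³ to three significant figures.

0.0149 kg/m³

For an instantaneous plane source, C(x,t) = M/(n_e·A·√(4πDt)) · exp(−(x−vt)²/(4Dt)), with n_e·A the pore (flow) area.
Plume center vt = 0.363 × 693 = 251.559 m, so the well at 235 m is 16.559 m upgradient of the peak.
√(4πDt) = 38.70 m, giving peak height M/(n_e·A·√(4πDt)) = 54.2/(0.42 × 126 × 38.70) = 0.02646 kg/m³.
(x−vt)²/(4Dt) = (-16.559)²/(4 × 0.172 × 693) = 0.5751; exp(−0.5751) = 0.5626.
C = 0.02646 × 0.5626 = 0.0149 kg/m³.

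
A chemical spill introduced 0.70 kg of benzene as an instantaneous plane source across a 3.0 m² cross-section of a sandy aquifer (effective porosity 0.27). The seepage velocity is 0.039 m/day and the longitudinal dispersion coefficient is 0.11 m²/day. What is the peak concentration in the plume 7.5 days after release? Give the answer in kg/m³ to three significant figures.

0.268 kg/m³

The peak of an instantaneous 1D plume sits at x = vt; there the Gaussian factor is 1 and C_max = M/(n_e·A·√(4πDt)), where n_e·A is the pore area the mass is dissolved in.
√(4πDt) = √(4π × 0.11 × 7.5) = 3.220 m, so C_max = 0.70/(0.27 × 3.0 × 3.220) = 0.268 kg/m³.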